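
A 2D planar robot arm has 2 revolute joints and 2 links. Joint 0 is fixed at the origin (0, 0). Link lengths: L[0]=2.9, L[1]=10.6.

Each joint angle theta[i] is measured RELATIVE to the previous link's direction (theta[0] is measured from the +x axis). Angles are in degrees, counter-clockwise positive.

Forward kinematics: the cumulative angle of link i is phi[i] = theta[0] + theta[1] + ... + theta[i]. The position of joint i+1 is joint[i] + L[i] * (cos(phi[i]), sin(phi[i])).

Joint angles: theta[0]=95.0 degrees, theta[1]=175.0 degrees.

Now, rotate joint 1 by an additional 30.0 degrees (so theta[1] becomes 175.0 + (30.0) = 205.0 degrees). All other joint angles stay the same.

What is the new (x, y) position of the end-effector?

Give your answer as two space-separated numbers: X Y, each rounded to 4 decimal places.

joint[0] = (0.0000, 0.0000)  (base)
link 0: phi[0] = 95 = 95 deg
  cos(95 deg) = -0.0872, sin(95 deg) = 0.9962
  joint[1] = (0.0000, 0.0000) + 2.9 * (-0.0872, 0.9962) = (0.0000 + -0.2528, 0.0000 + 2.8890) = (-0.2528, 2.8890)
link 1: phi[1] = 95 + 205 = 300 deg
  cos(300 deg) = 0.5000, sin(300 deg) = -0.8660
  joint[2] = (-0.2528, 2.8890) + 10.6 * (0.5000, -0.8660) = (-0.2528 + 5.3000, 2.8890 + -9.1799) = (5.0472, -6.2909)
End effector: (5.0472, -6.2909)

Answer: 5.0472 -6.2909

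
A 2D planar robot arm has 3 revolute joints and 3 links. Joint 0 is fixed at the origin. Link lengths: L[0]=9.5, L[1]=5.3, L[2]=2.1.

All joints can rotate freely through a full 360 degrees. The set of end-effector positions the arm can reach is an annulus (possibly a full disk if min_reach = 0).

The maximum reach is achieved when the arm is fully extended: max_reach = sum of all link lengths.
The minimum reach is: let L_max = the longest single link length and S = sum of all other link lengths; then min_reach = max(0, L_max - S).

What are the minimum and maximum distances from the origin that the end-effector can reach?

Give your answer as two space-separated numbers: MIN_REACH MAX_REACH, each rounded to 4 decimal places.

Answer: 2.1000 16.9000

Derivation:
Link lengths: [9.5, 5.3, 2.1]
max_reach = 9.5 + 5.3 + 2.1 = 16.9
L_max = max([9.5, 5.3, 2.1]) = 9.5
S (sum of others) = 16.9 - 9.5 = 7.4
min_reach = max(0, 9.5 - 7.4) = max(0, 2.1) = 2.1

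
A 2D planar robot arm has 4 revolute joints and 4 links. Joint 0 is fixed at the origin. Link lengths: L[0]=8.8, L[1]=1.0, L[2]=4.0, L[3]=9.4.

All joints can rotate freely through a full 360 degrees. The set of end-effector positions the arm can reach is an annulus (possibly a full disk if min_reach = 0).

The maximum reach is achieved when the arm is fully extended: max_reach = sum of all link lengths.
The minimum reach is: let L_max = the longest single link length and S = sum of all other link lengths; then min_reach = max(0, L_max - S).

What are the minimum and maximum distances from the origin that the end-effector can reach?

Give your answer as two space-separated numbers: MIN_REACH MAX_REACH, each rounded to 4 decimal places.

Answer: 0.0000 23.2000

Derivation:
Link lengths: [8.8, 1.0, 4.0, 9.4]
max_reach = 8.8 + 1 + 4 + 9.4 = 23.2
L_max = max([8.8, 1.0, 4.0, 9.4]) = 9.4
S (sum of others) = 23.2 - 9.4 = 13.8
min_reach = max(0, 9.4 - 13.8) = max(0, -4.4) = 0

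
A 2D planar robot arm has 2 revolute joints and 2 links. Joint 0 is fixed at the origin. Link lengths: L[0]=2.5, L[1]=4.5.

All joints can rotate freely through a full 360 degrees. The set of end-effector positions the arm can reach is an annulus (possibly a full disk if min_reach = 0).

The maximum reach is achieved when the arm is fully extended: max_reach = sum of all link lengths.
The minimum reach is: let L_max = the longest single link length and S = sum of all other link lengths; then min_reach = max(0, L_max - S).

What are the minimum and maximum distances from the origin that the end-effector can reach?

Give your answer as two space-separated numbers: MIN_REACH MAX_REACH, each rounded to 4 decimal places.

Link lengths: [2.5, 4.5]
max_reach = 2.5 + 4.5 = 7
L_max = max([2.5, 4.5]) = 4.5
S (sum of others) = 7 - 4.5 = 2.5
min_reach = max(0, 4.5 - 2.5) = max(0, 2) = 2

Answer: 2.0000 7.0000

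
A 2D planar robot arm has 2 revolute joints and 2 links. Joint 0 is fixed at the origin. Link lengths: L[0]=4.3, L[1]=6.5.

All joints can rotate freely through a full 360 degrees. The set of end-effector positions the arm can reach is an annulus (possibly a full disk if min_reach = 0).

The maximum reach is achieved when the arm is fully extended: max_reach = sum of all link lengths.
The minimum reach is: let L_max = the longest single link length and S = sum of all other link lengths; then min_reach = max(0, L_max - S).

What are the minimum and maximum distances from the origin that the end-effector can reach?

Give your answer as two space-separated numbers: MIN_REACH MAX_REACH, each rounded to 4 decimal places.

Answer: 2.2000 10.8000

Derivation:
Link lengths: [4.3, 6.5]
max_reach = 4.3 + 6.5 = 10.8
L_max = max([4.3, 6.5]) = 6.5
S (sum of others) = 10.8 - 6.5 = 4.3
min_reach = max(0, 6.5 - 4.3) = max(0, 2.2) = 2.2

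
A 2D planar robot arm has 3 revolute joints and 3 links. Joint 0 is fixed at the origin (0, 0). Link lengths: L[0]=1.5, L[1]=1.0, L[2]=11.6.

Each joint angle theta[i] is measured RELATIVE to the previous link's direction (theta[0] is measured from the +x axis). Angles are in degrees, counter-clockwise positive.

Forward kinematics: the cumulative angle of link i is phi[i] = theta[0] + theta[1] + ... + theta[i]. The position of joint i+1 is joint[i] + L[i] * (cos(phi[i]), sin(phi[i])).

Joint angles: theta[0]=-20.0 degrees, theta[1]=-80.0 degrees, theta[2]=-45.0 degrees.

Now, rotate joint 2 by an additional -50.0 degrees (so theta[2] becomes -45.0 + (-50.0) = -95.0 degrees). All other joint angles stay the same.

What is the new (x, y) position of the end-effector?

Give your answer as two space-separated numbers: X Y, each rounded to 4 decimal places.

joint[0] = (0.0000, 0.0000)  (base)
link 0: phi[0] = -20 = -20 deg
  cos(-20 deg) = 0.9397, sin(-20 deg) = -0.3420
  joint[1] = (0.0000, 0.0000) + 1.5 * (0.9397, -0.3420) = (0.0000 + 1.4095, 0.0000 + -0.5130) = (1.4095, -0.5130)
link 1: phi[1] = -20 + -80 = -100 deg
  cos(-100 deg) = -0.1736, sin(-100 deg) = -0.9848
  joint[2] = (1.4095, -0.5130) + 1 * (-0.1736, -0.9848) = (1.4095 + -0.1736, -0.5130 + -0.9848) = (1.2359, -1.4978)
link 2: phi[2] = -20 + -80 + -95 = -195 deg
  cos(-195 deg) = -0.9659, sin(-195 deg) = 0.2588
  joint[3] = (1.2359, -1.4978) + 11.6 * (-0.9659, 0.2588) = (1.2359 + -11.2047, -1.4978 + 3.0023) = (-9.9688, 1.5045)
End effector: (-9.9688, 1.5045)

Answer: -9.9688 1.5045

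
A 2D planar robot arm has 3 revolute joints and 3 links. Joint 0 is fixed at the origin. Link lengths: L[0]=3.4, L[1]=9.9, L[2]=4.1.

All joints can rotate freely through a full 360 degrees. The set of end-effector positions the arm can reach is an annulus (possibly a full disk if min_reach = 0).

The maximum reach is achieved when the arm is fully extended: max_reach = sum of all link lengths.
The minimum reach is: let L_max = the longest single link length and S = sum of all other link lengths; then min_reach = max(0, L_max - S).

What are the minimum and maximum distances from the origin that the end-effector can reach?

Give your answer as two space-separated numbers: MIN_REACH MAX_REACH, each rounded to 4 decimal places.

Link lengths: [3.4, 9.9, 4.1]
max_reach = 3.4 + 9.9 + 4.1 = 17.4
L_max = max([3.4, 9.9, 4.1]) = 9.9
S (sum of others) = 17.4 - 9.9 = 7.5
min_reach = max(0, 9.9 - 7.5) = max(0, 2.4) = 2.4

Answer: 2.4000 17.4000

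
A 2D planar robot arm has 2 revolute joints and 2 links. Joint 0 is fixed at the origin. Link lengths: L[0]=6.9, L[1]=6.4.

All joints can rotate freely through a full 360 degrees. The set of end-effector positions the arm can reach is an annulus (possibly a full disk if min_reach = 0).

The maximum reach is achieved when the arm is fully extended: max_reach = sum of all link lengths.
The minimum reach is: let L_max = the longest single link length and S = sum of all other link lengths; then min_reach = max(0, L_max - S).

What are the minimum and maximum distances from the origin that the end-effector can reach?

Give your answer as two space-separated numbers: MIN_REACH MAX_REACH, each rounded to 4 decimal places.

Link lengths: [6.9, 6.4]
max_reach = 6.9 + 6.4 = 13.3
L_max = max([6.9, 6.4]) = 6.9
S (sum of others) = 13.3 - 6.9 = 6.4
min_reach = max(0, 6.9 - 6.4) = max(0, 0.5) = 0.5

Answer: 0.5000 13.3000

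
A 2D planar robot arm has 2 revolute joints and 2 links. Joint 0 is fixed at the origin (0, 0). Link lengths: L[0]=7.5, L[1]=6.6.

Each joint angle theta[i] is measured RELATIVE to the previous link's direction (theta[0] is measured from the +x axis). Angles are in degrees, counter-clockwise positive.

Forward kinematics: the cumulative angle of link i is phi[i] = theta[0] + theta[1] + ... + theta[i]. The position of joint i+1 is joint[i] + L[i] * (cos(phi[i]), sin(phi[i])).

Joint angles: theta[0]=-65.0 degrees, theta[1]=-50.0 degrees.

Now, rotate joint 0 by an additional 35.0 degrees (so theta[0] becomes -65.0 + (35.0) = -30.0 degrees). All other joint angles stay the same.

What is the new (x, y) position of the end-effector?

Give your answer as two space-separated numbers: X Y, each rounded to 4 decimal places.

Answer: 7.6413 -10.2497

Derivation:
joint[0] = (0.0000, 0.0000)  (base)
link 0: phi[0] = -30 = -30 deg
  cos(-30 deg) = 0.8660, sin(-30 deg) = -0.5000
  joint[1] = (0.0000, 0.0000) + 7.5 * (0.8660, -0.5000) = (0.0000 + 6.4952, 0.0000 + -3.7500) = (6.4952, -3.7500)
link 1: phi[1] = -30 + -50 = -80 deg
  cos(-80 deg) = 0.1736, sin(-80 deg) = -0.9848
  joint[2] = (6.4952, -3.7500) + 6.6 * (0.1736, -0.9848) = (6.4952 + 1.1461, -3.7500 + -6.4997) = (7.6413, -10.2497)
End effector: (7.6413, -10.2497)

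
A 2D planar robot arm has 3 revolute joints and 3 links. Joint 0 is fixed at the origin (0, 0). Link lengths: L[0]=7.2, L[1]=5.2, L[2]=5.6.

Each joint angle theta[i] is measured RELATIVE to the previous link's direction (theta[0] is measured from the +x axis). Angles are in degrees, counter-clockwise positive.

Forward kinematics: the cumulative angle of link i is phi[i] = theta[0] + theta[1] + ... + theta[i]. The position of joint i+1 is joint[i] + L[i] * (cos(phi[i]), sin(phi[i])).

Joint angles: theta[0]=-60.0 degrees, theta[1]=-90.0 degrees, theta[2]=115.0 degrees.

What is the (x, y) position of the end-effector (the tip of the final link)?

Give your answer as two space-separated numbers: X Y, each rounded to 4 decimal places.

Answer: 3.6839 -12.0474

Derivation:
joint[0] = (0.0000, 0.0000)  (base)
link 0: phi[0] = -60 = -60 deg
  cos(-60 deg) = 0.5000, sin(-60 deg) = -0.8660
  joint[1] = (0.0000, 0.0000) + 7.2 * (0.5000, -0.8660) = (0.0000 + 3.6000, 0.0000 + -6.2354) = (3.6000, -6.2354)
link 1: phi[1] = -60 + -90 = -150 deg
  cos(-150 deg) = -0.8660, sin(-150 deg) = -0.5000
  joint[2] = (3.6000, -6.2354) + 5.2 * (-0.8660, -0.5000) = (3.6000 + -4.5033, -6.2354 + -2.6000) = (-0.9033, -8.8354)
link 2: phi[2] = -60 + -90 + 115 = -35 deg
  cos(-35 deg) = 0.8192, sin(-35 deg) = -0.5736
  joint[3] = (-0.9033, -8.8354) + 5.6 * (0.8192, -0.5736) = (-0.9033 + 4.5873, -8.8354 + -3.2120) = (3.6839, -12.0474)
End effector: (3.6839, -12.0474)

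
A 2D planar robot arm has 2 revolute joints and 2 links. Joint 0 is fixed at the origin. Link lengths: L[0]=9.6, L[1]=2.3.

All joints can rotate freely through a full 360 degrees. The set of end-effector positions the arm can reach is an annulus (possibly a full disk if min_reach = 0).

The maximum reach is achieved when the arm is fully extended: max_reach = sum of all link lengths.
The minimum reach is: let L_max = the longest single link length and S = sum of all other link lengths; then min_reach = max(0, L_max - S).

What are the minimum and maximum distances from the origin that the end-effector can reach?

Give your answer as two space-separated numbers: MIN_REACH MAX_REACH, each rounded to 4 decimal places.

Answer: 7.3000 11.9000

Derivation:
Link lengths: [9.6, 2.3]
max_reach = 9.6 + 2.3 = 11.9
L_max = max([9.6, 2.3]) = 9.6
S (sum of others) = 11.9 - 9.6 = 2.3
min_reach = max(0, 9.6 - 2.3) = max(0, 7.3) = 7.3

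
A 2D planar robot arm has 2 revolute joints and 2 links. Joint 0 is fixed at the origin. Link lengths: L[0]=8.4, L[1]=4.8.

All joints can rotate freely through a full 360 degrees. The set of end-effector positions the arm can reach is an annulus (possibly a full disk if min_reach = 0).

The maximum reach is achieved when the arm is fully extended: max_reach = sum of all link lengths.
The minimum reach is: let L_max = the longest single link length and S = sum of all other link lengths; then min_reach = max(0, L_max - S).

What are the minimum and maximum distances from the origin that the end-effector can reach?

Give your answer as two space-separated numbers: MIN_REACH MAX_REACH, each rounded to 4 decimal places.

Answer: 3.6000 13.2000

Derivation:
Link lengths: [8.4, 4.8]
max_reach = 8.4 + 4.8 = 13.2
L_max = max([8.4, 4.8]) = 8.4
S (sum of others) = 13.2 - 8.4 = 4.8
min_reach = max(0, 8.4 - 4.8) = max(0, 3.6) = 3.6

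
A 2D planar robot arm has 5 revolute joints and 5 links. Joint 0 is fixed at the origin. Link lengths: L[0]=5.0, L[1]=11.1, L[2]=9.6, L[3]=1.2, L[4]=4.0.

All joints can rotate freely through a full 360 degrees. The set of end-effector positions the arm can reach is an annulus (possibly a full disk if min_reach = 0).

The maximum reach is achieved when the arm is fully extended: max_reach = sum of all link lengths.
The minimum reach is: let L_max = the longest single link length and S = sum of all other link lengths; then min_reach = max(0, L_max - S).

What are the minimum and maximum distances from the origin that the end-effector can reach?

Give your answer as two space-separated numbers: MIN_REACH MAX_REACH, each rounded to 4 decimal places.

Link lengths: [5.0, 11.1, 9.6, 1.2, 4.0]
max_reach = 5 + 11.1 + 9.6 + 1.2 + 4 = 30.9
L_max = max([5.0, 11.1, 9.6, 1.2, 4.0]) = 11.1
S (sum of others) = 30.9 - 11.1 = 19.8
min_reach = max(0, 11.1 - 19.8) = max(0, -8.7) = 0

Answer: 0.0000 30.9000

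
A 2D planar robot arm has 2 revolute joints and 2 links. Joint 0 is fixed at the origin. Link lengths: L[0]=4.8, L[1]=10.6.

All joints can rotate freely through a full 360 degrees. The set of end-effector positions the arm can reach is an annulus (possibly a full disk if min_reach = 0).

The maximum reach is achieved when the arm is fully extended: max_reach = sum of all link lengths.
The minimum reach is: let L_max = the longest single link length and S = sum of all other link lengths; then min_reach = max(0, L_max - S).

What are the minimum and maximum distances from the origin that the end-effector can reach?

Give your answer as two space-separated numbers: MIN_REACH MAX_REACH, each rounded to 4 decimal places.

Link lengths: [4.8, 10.6]
max_reach = 4.8 + 10.6 = 15.4
L_max = max([4.8, 10.6]) = 10.6
S (sum of others) = 15.4 - 10.6 = 4.8
min_reach = max(0, 10.6 - 4.8) = max(0, 5.8) = 5.8

Answer: 5.8000 15.4000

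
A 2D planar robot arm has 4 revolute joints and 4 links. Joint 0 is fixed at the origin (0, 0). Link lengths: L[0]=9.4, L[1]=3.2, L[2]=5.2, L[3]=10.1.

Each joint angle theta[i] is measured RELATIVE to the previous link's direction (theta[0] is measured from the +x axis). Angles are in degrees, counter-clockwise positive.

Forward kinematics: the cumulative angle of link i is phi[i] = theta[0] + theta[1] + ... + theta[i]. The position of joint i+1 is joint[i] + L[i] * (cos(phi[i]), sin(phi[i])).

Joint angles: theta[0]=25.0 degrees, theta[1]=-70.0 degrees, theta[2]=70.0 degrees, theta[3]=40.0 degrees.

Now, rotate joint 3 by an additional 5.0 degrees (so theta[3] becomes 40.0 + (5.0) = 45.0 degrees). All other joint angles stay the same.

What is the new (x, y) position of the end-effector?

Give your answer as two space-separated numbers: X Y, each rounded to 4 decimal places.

Answer: 18.9492 13.3984

Derivation:
joint[0] = (0.0000, 0.0000)  (base)
link 0: phi[0] = 25 = 25 deg
  cos(25 deg) = 0.9063, sin(25 deg) = 0.4226
  joint[1] = (0.0000, 0.0000) + 9.4 * (0.9063, 0.4226) = (0.0000 + 8.5193, 0.0000 + 3.9726) = (8.5193, 3.9726)
link 1: phi[1] = 25 + -70 = -45 deg
  cos(-45 deg) = 0.7071, sin(-45 deg) = -0.7071
  joint[2] = (8.5193, 3.9726) + 3.2 * (0.7071, -0.7071) = (8.5193 + 2.2627, 3.9726 + -2.2627) = (10.7820, 1.7099)
link 2: phi[2] = 25 + -70 + 70 = 25 deg
  cos(25 deg) = 0.9063, sin(25 deg) = 0.4226
  joint[3] = (10.7820, 1.7099) + 5.2 * (0.9063, 0.4226) = (10.7820 + 4.7128, 1.7099 + 2.1976) = (15.4948, 3.9075)
link 3: phi[3] = 25 + -70 + 70 + 45 = 70 deg
  cos(70 deg) = 0.3420, sin(70 deg) = 0.9397
  joint[4] = (15.4948, 3.9075) + 10.1 * (0.3420, 0.9397) = (15.4948 + 3.4544, 3.9075 + 9.4909) = (18.9492, 13.3984)
End effector: (18.9492, 13.3984)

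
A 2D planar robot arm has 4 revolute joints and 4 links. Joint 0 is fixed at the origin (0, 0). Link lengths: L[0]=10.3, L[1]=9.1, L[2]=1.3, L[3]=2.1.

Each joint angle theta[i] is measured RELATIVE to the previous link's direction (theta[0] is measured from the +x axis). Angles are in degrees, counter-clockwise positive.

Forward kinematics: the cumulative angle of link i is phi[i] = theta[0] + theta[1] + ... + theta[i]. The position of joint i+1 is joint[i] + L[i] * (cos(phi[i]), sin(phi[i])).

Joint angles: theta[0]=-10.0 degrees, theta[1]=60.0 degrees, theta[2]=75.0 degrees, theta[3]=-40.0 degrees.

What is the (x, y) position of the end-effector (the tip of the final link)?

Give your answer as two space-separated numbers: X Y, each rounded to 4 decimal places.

Answer: 15.4303 8.3393

Derivation:
joint[0] = (0.0000, 0.0000)  (base)
link 0: phi[0] = -10 = -10 deg
  cos(-10 deg) = 0.9848, sin(-10 deg) = -0.1736
  joint[1] = (0.0000, 0.0000) + 10.3 * (0.9848, -0.1736) = (0.0000 + 10.1435, 0.0000 + -1.7886) = (10.1435, -1.7886)
link 1: phi[1] = -10 + 60 = 50 deg
  cos(50 deg) = 0.6428, sin(50 deg) = 0.7660
  joint[2] = (10.1435, -1.7886) + 9.1 * (0.6428, 0.7660) = (10.1435 + 5.8494, -1.7886 + 6.9710) = (15.9929, 5.1824)
link 2: phi[2] = -10 + 60 + 75 = 125 deg
  cos(125 deg) = -0.5736, sin(125 deg) = 0.8192
  joint[3] = (15.9929, 5.1824) + 1.3 * (-0.5736, 0.8192) = (15.9929 + -0.7456, 5.1824 + 1.0649) = (15.2472, 6.2473)
link 3: phi[3] = -10 + 60 + 75 + -40 = 85 deg
  cos(85 deg) = 0.0872, sin(85 deg) = 0.9962
  joint[4] = (15.2472, 6.2473) + 2.1 * (0.0872, 0.9962) = (15.2472 + 0.1830, 6.2473 + 2.0920) = (15.4303, 8.3393)
End effector: (15.4303, 8.3393)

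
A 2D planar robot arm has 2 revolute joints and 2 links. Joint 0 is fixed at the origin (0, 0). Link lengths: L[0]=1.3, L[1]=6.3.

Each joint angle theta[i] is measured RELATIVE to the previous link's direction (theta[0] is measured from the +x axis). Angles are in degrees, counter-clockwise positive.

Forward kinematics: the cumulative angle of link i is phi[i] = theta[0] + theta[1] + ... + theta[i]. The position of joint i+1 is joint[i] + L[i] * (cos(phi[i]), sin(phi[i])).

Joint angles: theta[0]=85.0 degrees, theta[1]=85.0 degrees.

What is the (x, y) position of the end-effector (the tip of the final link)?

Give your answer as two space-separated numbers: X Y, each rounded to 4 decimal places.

Answer: -6.0910 2.3890

Derivation:
joint[0] = (0.0000, 0.0000)  (base)
link 0: phi[0] = 85 = 85 deg
  cos(85 deg) = 0.0872, sin(85 deg) = 0.9962
  joint[1] = (0.0000, 0.0000) + 1.3 * (0.0872, 0.9962) = (0.0000 + 0.1133, 0.0000 + 1.2951) = (0.1133, 1.2951)
link 1: phi[1] = 85 + 85 = 170 deg
  cos(170 deg) = -0.9848, sin(170 deg) = 0.1736
  joint[2] = (0.1133, 1.2951) + 6.3 * (-0.9848, 0.1736) = (0.1133 + -6.2043, 1.2951 + 1.0940) = (-6.0910, 2.3890)
End effector: (-6.0910, 2.3890)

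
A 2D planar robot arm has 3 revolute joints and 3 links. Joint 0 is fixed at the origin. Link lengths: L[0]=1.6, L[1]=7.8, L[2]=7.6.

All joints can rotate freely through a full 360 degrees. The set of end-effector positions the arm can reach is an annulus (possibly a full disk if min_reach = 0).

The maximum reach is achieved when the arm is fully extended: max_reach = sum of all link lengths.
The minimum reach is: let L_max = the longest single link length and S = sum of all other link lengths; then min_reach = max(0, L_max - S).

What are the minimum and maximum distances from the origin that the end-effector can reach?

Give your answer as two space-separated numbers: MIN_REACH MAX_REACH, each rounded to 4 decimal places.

Answer: 0.0000 17.0000

Derivation:
Link lengths: [1.6, 7.8, 7.6]
max_reach = 1.6 + 7.8 + 7.6 = 17
L_max = max([1.6, 7.8, 7.6]) = 7.8
S (sum of others) = 17 - 7.8 = 9.2
min_reach = max(0, 7.8 - 9.2) = max(0, -1.4) = 0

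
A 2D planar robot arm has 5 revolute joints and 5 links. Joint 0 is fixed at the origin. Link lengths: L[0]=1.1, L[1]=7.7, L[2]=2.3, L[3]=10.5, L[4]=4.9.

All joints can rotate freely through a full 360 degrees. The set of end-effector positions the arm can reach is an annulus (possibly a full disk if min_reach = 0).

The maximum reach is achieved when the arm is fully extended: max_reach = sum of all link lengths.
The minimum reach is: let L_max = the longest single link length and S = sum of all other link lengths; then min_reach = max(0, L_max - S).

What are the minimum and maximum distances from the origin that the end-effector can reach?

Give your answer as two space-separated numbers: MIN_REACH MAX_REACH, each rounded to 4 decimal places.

Answer: 0.0000 26.5000

Derivation:
Link lengths: [1.1, 7.7, 2.3, 10.5, 4.9]
max_reach = 1.1 + 7.7 + 2.3 + 10.5 + 4.9 = 26.5
L_max = max([1.1, 7.7, 2.3, 10.5, 4.9]) = 10.5
S (sum of others) = 26.5 - 10.5 = 16
min_reach = max(0, 10.5 - 16) = max(0, -5.5) = 0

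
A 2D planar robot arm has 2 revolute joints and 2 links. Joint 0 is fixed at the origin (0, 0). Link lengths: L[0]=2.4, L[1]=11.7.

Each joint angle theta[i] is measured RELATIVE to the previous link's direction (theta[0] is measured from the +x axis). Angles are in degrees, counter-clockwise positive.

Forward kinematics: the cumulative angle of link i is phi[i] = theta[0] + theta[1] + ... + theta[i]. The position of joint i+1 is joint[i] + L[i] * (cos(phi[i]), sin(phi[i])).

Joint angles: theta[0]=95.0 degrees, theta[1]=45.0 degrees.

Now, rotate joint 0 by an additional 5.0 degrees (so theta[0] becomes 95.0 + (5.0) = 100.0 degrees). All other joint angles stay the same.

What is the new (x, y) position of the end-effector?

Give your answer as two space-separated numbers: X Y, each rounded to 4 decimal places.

Answer: -10.0008 9.0744

Derivation:
joint[0] = (0.0000, 0.0000)  (base)
link 0: phi[0] = 100 = 100 deg
  cos(100 deg) = -0.1736, sin(100 deg) = 0.9848
  joint[1] = (0.0000, 0.0000) + 2.4 * (-0.1736, 0.9848) = (0.0000 + -0.4168, 0.0000 + 2.3635) = (-0.4168, 2.3635)
link 1: phi[1] = 100 + 45 = 145 deg
  cos(145 deg) = -0.8192, sin(145 deg) = 0.5736
  joint[2] = (-0.4168, 2.3635) + 11.7 * (-0.8192, 0.5736) = (-0.4168 + -9.5841, 2.3635 + 6.7108) = (-10.0008, 9.0744)
End effector: (-10.0008, 9.0744)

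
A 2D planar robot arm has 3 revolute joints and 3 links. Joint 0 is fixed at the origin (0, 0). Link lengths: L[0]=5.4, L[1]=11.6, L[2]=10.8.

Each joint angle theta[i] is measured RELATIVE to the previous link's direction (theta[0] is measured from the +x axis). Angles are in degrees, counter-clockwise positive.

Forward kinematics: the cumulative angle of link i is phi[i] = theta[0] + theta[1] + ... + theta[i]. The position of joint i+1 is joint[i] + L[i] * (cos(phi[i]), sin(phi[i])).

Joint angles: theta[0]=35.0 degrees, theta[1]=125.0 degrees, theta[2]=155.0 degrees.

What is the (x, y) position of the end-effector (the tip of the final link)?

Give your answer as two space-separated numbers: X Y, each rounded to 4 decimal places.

Answer: 1.1597 -0.5720

Derivation:
joint[0] = (0.0000, 0.0000)  (base)
link 0: phi[0] = 35 = 35 deg
  cos(35 deg) = 0.8192, sin(35 deg) = 0.5736
  joint[1] = (0.0000, 0.0000) + 5.4 * (0.8192, 0.5736) = (0.0000 + 4.4234, 0.0000 + 3.0973) = (4.4234, 3.0973)
link 1: phi[1] = 35 + 125 = 160 deg
  cos(160 deg) = -0.9397, sin(160 deg) = 0.3420
  joint[2] = (4.4234, 3.0973) + 11.6 * (-0.9397, 0.3420) = (4.4234 + -10.9004, 3.0973 + 3.9674) = (-6.4770, 7.0647)
link 2: phi[2] = 35 + 125 + 155 = 315 deg
  cos(315 deg) = 0.7071, sin(315 deg) = -0.7071
  joint[3] = (-6.4770, 7.0647) + 10.8 * (0.7071, -0.7071) = (-6.4770 + 7.6368, 7.0647 + -7.6368) = (1.1597, -0.5720)
End effector: (1.1597, -0.5720)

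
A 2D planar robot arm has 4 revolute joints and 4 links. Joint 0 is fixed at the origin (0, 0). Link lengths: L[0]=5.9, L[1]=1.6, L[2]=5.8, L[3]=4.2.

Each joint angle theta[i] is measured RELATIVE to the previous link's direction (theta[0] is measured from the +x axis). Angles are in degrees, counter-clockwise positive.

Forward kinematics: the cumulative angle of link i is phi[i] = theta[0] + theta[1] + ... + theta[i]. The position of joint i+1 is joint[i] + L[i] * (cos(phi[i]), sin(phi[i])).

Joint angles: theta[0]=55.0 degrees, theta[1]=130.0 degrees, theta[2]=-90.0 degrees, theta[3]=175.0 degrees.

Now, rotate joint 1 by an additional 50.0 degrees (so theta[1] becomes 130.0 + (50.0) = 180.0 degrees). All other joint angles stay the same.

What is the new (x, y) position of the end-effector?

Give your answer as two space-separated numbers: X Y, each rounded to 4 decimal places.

Answer: 0.9327 4.1494

Derivation:
joint[0] = (0.0000, 0.0000)  (base)
link 0: phi[0] = 55 = 55 deg
  cos(55 deg) = 0.5736, sin(55 deg) = 0.8192
  joint[1] = (0.0000, 0.0000) + 5.9 * (0.5736, 0.8192) = (0.0000 + 3.3841, 0.0000 + 4.8330) = (3.3841, 4.8330)
link 1: phi[1] = 55 + 180 = 235 deg
  cos(235 deg) = -0.5736, sin(235 deg) = -0.8192
  joint[2] = (3.3841, 4.8330) + 1.6 * (-0.5736, -0.8192) = (3.3841 + -0.9177, 4.8330 + -1.3106) = (2.4664, 3.5224)
link 2: phi[2] = 55 + 180 + -90 = 145 deg
  cos(145 deg) = -0.8192, sin(145 deg) = 0.5736
  joint[3] = (2.4664, 3.5224) + 5.8 * (-0.8192, 0.5736) = (2.4664 + -4.7511, 3.5224 + 3.3267) = (-2.2847, 6.8491)
link 3: phi[3] = 55 + 180 + -90 + 175 = 320 deg
  cos(320 deg) = 0.7660, sin(320 deg) = -0.6428
  joint[4] = (-2.2847, 6.8491) + 4.2 * (0.7660, -0.6428) = (-2.2847 + 3.2174, 6.8491 + -2.6997) = (0.9327, 4.1494)
End effector: (0.9327, 4.1494)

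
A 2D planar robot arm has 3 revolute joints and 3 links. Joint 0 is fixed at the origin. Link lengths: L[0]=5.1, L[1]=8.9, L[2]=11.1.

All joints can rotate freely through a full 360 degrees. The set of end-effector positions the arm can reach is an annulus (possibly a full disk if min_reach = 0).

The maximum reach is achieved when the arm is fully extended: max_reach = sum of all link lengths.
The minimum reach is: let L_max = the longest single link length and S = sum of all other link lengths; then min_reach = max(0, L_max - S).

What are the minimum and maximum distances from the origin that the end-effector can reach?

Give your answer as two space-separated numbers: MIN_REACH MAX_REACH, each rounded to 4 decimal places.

Link lengths: [5.1, 8.9, 11.1]
max_reach = 5.1 + 8.9 + 11.1 = 25.1
L_max = max([5.1, 8.9, 11.1]) = 11.1
S (sum of others) = 25.1 - 11.1 = 14
min_reach = max(0, 11.1 - 14) = max(0, -2.9) = 0

Answer: 0.0000 25.1000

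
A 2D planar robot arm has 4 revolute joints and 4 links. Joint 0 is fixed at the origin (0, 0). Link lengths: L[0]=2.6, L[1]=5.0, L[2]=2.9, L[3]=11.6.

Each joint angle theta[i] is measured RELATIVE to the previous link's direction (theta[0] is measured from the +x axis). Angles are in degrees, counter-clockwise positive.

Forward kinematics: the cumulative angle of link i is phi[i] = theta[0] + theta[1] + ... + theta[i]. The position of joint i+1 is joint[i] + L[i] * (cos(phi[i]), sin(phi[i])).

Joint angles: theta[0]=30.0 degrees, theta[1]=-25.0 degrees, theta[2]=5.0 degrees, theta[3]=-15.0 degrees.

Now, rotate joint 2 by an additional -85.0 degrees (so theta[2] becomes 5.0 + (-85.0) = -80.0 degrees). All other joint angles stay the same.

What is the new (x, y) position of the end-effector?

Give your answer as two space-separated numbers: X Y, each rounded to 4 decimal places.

Answer: 7.9832 -12.6654

Derivation:
joint[0] = (0.0000, 0.0000)  (base)
link 0: phi[0] = 30 = 30 deg
  cos(30 deg) = 0.8660, sin(30 deg) = 0.5000
  joint[1] = (0.0000, 0.0000) + 2.6 * (0.8660, 0.5000) = (0.0000 + 2.2517, 0.0000 + 1.3000) = (2.2517, 1.3000)
link 1: phi[1] = 30 + -25 = 5 deg
  cos(5 deg) = 0.9962, sin(5 deg) = 0.0872
  joint[2] = (2.2517, 1.3000) + 5 * (0.9962, 0.0872) = (2.2517 + 4.9810, 1.3000 + 0.4358) = (7.2326, 1.7358)
link 2: phi[2] = 30 + -25 + -80 = -75 deg
  cos(-75 deg) = 0.2588, sin(-75 deg) = -0.9659
  joint[3] = (7.2326, 1.7358) + 2.9 * (0.2588, -0.9659) = (7.2326 + 0.7506, 1.7358 + -2.8012) = (7.9832, -1.0654)
link 3: phi[3] = 30 + -25 + -80 + -15 = -90 deg
  cos(-90 deg) = 0.0000, sin(-90 deg) = -1.0000
  joint[4] = (7.9832, -1.0654) + 11.6 * (0.0000, -1.0000) = (7.9832 + 0.0000, -1.0654 + -11.6000) = (7.9832, -12.6654)
End effector: (7.9832, -12.6654)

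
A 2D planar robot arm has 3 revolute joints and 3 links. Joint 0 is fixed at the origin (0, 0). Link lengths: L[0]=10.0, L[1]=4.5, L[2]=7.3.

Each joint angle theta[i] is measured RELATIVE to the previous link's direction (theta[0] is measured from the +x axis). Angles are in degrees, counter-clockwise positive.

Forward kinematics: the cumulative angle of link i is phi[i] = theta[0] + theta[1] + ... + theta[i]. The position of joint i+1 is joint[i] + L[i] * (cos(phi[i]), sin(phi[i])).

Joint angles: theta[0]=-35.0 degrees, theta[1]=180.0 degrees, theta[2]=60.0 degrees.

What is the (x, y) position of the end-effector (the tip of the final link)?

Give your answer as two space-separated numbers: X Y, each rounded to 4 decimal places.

Answer: -2.1107 -6.2398

Derivation:
joint[0] = (0.0000, 0.0000)  (base)
link 0: phi[0] = -35 = -35 deg
  cos(-35 deg) = 0.8192, sin(-35 deg) = -0.5736
  joint[1] = (0.0000, 0.0000) + 10 * (0.8192, -0.5736) = (0.0000 + 8.1915, 0.0000 + -5.7358) = (8.1915, -5.7358)
link 1: phi[1] = -35 + 180 = 145 deg
  cos(145 deg) = -0.8192, sin(145 deg) = 0.5736
  joint[2] = (8.1915, -5.7358) + 4.5 * (-0.8192, 0.5736) = (8.1915 + -3.6862, -5.7358 + 2.5811) = (4.5053, -3.1547)
link 2: phi[2] = -35 + 180 + 60 = 205 deg
  cos(205 deg) = -0.9063, sin(205 deg) = -0.4226
  joint[3] = (4.5053, -3.1547) + 7.3 * (-0.9063, -0.4226) = (4.5053 + -6.6160, -3.1547 + -3.0851) = (-2.1107, -6.2398)
End effector: (-2.1107, -6.2398)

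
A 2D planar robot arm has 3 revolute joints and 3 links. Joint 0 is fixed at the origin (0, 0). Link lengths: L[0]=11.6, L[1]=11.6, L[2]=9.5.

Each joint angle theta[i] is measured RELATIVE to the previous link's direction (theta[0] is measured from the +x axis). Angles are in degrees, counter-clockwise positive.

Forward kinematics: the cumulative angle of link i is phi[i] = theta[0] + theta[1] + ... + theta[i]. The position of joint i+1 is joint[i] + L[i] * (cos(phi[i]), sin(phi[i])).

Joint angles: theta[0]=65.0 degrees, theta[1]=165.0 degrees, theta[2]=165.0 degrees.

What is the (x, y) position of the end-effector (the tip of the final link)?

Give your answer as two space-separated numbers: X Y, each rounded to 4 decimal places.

joint[0] = (0.0000, 0.0000)  (base)
link 0: phi[0] = 65 = 65 deg
  cos(65 deg) = 0.4226, sin(65 deg) = 0.9063
  joint[1] = (0.0000, 0.0000) + 11.6 * (0.4226, 0.9063) = (0.0000 + 4.9024, 0.0000 + 10.5132) = (4.9024, 10.5132)
link 1: phi[1] = 65 + 165 = 230 deg
  cos(230 deg) = -0.6428, sin(230 deg) = -0.7660
  joint[2] = (4.9024, 10.5132) + 11.6 * (-0.6428, -0.7660) = (4.9024 + -7.4563, 10.5132 + -8.8861) = (-2.5540, 1.6271)
link 2: phi[2] = 65 + 165 + 165 = 395 deg
  cos(395 deg) = 0.8192, sin(395 deg) = 0.5736
  joint[3] = (-2.5540, 1.6271) + 9.5 * (0.8192, 0.5736) = (-2.5540 + 7.7819, 1.6271 + 5.4490) = (5.2280, 7.0760)
End effector: (5.2280, 7.0760)

Answer: 5.2280 7.0760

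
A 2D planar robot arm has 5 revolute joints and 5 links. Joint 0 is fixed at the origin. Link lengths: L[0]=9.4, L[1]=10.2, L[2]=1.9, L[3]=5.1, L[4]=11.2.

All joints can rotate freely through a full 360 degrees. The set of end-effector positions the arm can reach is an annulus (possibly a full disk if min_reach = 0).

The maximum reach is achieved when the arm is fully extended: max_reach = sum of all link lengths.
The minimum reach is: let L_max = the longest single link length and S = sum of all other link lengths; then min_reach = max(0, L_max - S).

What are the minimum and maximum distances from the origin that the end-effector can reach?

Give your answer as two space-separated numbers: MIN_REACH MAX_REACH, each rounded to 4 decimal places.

Link lengths: [9.4, 10.2, 1.9, 5.1, 11.2]
max_reach = 9.4 + 10.2 + 1.9 + 5.1 + 11.2 = 37.8
L_max = max([9.4, 10.2, 1.9, 5.1, 11.2]) = 11.2
S (sum of others) = 37.8 - 11.2 = 26.6
min_reach = max(0, 11.2 - 26.6) = max(0, -15.4) = 0

Answer: 0.0000 37.8000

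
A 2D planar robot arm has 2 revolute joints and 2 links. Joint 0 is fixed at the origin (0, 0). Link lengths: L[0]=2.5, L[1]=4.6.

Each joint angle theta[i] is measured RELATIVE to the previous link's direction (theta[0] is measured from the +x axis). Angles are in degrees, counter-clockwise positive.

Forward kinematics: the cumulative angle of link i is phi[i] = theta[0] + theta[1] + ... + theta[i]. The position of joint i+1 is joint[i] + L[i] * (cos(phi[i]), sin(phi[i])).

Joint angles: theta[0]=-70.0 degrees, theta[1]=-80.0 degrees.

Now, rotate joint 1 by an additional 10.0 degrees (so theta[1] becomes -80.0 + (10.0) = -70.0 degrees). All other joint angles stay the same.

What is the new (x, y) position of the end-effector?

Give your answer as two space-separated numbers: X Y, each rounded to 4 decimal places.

joint[0] = (0.0000, 0.0000)  (base)
link 0: phi[0] = -70 = -70 deg
  cos(-70 deg) = 0.3420, sin(-70 deg) = -0.9397
  joint[1] = (0.0000, 0.0000) + 2.5 * (0.3420, -0.9397) = (0.0000 + 0.8551, 0.0000 + -2.3492) = (0.8551, -2.3492)
link 1: phi[1] = -70 + -70 = -140 deg
  cos(-140 deg) = -0.7660, sin(-140 deg) = -0.6428
  joint[2] = (0.8551, -2.3492) + 4.6 * (-0.7660, -0.6428) = (0.8551 + -3.5238, -2.3492 + -2.9568) = (-2.6688, -5.3061)
End effector: (-2.6688, -5.3061)

Answer: -2.6688 -5.3061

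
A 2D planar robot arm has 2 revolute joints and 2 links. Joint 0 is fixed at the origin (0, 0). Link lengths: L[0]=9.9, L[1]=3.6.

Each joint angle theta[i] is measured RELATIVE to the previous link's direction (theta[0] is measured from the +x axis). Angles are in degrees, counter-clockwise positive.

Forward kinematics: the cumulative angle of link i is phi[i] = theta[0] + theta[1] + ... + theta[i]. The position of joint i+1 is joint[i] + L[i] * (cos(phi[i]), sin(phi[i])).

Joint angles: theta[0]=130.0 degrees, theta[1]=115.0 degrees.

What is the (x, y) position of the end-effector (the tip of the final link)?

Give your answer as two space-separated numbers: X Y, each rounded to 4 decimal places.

Answer: -7.8850 4.3211

Derivation:
joint[0] = (0.0000, 0.0000)  (base)
link 0: phi[0] = 130 = 130 deg
  cos(130 deg) = -0.6428, sin(130 deg) = 0.7660
  joint[1] = (0.0000, 0.0000) + 9.9 * (-0.6428, 0.7660) = (0.0000 + -6.3636, 0.0000 + 7.5838) = (-6.3636, 7.5838)
link 1: phi[1] = 130 + 115 = 245 deg
  cos(245 deg) = -0.4226, sin(245 deg) = -0.9063
  joint[2] = (-6.3636, 7.5838) + 3.6 * (-0.4226, -0.9063) = (-6.3636 + -1.5214, 7.5838 + -3.2627) = (-7.8850, 4.3211)
End effector: (-7.8850, 4.3211)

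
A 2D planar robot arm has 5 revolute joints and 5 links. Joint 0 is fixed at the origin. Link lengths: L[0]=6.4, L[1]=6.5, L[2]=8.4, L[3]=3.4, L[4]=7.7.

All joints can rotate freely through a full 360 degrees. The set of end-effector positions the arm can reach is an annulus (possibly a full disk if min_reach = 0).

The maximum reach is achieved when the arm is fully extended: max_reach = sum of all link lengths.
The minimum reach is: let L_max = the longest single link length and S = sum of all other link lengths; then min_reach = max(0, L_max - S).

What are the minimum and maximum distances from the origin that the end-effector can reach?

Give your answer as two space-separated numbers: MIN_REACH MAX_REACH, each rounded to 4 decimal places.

Answer: 0.0000 32.4000

Derivation:
Link lengths: [6.4, 6.5, 8.4, 3.4, 7.7]
max_reach = 6.4 + 6.5 + 8.4 + 3.4 + 7.7 = 32.4
L_max = max([6.4, 6.5, 8.4, 3.4, 7.7]) = 8.4
S (sum of others) = 32.4 - 8.4 = 24
min_reach = max(0, 8.4 - 24) = max(0, -15.6) = 0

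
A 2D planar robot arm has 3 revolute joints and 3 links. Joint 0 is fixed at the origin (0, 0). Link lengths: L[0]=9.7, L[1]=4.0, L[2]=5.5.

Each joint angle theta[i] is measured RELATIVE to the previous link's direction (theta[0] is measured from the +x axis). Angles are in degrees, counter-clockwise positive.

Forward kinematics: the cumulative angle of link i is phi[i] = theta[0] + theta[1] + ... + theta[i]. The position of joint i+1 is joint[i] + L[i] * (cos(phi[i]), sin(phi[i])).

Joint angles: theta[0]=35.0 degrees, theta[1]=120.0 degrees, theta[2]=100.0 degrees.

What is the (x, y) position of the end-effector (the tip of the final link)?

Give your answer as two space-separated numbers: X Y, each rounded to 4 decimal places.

joint[0] = (0.0000, 0.0000)  (base)
link 0: phi[0] = 35 = 35 deg
  cos(35 deg) = 0.8192, sin(35 deg) = 0.5736
  joint[1] = (0.0000, 0.0000) + 9.7 * (0.8192, 0.5736) = (0.0000 + 7.9458, 0.0000 + 5.5637) = (7.9458, 5.5637)
link 1: phi[1] = 35 + 120 = 155 deg
  cos(155 deg) = -0.9063, sin(155 deg) = 0.4226
  joint[2] = (7.9458, 5.5637) + 4 * (-0.9063, 0.4226) = (7.9458 + -3.6252, 5.5637 + 1.6905) = (4.3205, 7.2542)
link 2: phi[2] = 35 + 120 + 100 = 255 deg
  cos(255 deg) = -0.2588, sin(255 deg) = -0.9659
  joint[3] = (4.3205, 7.2542) + 5.5 * (-0.2588, -0.9659) = (4.3205 + -1.4235, 7.2542 + -5.3126) = (2.8970, 1.9416)
End effector: (2.8970, 1.9416)

Answer: 2.8970 1.9416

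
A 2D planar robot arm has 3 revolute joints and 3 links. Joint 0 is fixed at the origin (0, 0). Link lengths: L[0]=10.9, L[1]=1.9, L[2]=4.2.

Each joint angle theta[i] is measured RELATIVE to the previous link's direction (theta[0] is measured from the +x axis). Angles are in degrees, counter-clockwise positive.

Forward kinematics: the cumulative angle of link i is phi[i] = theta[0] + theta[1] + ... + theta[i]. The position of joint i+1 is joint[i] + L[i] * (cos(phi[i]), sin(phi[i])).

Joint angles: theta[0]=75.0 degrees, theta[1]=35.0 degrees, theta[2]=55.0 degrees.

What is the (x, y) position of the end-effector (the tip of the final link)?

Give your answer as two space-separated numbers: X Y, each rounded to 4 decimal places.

joint[0] = (0.0000, 0.0000)  (base)
link 0: phi[0] = 75 = 75 deg
  cos(75 deg) = 0.2588, sin(75 deg) = 0.9659
  joint[1] = (0.0000, 0.0000) + 10.9 * (0.2588, 0.9659) = (0.0000 + 2.8211, 0.0000 + 10.5286) = (2.8211, 10.5286)
link 1: phi[1] = 75 + 35 = 110 deg
  cos(110 deg) = -0.3420, sin(110 deg) = 0.9397
  joint[2] = (2.8211, 10.5286) + 1.9 * (-0.3420, 0.9397) = (2.8211 + -0.6498, 10.5286 + 1.7854) = (2.1713, 12.3140)
link 2: phi[2] = 75 + 35 + 55 = 165 deg
  cos(165 deg) = -0.9659, sin(165 deg) = 0.2588
  joint[3] = (2.1713, 12.3140) + 4.2 * (-0.9659, 0.2588) = (2.1713 + -4.0569, 12.3140 + 1.0870) = (-1.8856, 13.4010)
End effector: (-1.8856, 13.4010)

Answer: -1.8856 13.4010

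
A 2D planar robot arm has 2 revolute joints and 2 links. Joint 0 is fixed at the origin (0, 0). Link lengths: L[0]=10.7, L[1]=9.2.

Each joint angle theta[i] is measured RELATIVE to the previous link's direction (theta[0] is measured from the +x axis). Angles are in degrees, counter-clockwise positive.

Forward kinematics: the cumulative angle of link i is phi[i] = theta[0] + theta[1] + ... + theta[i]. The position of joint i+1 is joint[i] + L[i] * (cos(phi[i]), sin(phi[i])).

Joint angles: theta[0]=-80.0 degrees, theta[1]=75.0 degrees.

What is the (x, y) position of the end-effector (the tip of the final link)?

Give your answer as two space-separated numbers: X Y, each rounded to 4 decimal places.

joint[0] = (0.0000, 0.0000)  (base)
link 0: phi[0] = -80 = -80 deg
  cos(-80 deg) = 0.1736, sin(-80 deg) = -0.9848
  joint[1] = (0.0000, 0.0000) + 10.7 * (0.1736, -0.9848) = (0.0000 + 1.8580, 0.0000 + -10.5374) = (1.8580, -10.5374)
link 1: phi[1] = -80 + 75 = -5 deg
  cos(-5 deg) = 0.9962, sin(-5 deg) = -0.0872
  joint[2] = (1.8580, -10.5374) + 9.2 * (0.9962, -0.0872) = (1.8580 + 9.1650, -10.5374 + -0.8018) = (11.0230, -11.3393)
End effector: (11.0230, -11.3393)

Answer: 11.0230 -11.3393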